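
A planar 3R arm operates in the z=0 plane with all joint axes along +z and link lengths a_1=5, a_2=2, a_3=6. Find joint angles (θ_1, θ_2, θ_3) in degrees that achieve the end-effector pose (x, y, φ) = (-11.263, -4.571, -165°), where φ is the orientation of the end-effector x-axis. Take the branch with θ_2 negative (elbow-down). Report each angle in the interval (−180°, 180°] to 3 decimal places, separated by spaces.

wrist centre = target − a_3·(cos φ, sin φ) = (-5.4674, -3.0181)
cos θ_2 = (39.0018−5²−2²)/(2·5·2) = 0.5001; θ_2 = -59.9941° (elbow-down)
β = atan2(-3.0181,-5.4674) = -151.1009°; ψ = atan2(-1.7319,6.0002) = -16.1007°
θ_1 = β − ψ = -135.0001°
θ_3 = φ − θ_1 − θ_2 = 29.9942° (wrapped to (-180°,180°])

-135.000 -59.994 29.994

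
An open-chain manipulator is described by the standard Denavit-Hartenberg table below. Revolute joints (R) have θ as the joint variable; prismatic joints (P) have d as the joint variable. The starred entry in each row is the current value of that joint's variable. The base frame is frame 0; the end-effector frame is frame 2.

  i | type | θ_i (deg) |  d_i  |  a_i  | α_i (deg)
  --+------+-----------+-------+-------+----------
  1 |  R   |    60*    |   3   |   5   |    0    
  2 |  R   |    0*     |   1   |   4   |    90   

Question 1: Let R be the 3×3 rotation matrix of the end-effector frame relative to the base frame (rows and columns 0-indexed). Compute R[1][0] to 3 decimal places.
0.866

End-effector x-axis (col 0 of R) = (0.5000,0.8660,0.0000)
R[1][0] = 0.8660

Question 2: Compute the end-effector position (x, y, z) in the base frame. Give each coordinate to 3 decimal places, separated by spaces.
after link 1: o_1 = (2.5000, 4.3301, 3.0000)
after link 2: o_2 = (4.5000, 7.7942, 4.0000)

4.500 7.794 4.000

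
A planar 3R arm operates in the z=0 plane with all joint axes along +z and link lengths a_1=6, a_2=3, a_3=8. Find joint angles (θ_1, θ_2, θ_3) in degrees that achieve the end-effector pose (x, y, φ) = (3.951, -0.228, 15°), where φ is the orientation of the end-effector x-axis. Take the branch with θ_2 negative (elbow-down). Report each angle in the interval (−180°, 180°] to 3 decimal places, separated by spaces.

wrist centre = target − a_3·(cos φ, sin φ) = (-3.7764, -2.2986)
cos θ_2 = (19.5446−6²−3²)/(2·6·3) = -0.7071; θ_2 = -134.9990° (elbow-down)
β = atan2(-2.2986,-3.7764) = -148.6727°; ψ = atan2(-2.1214,3.8787) = -28.6752°
θ_1 = β − ψ = -119.9975°
θ_3 = φ − θ_1 − θ_2 = -90.0035° (wrapped to (-180°,180°])

-119.998 -134.999 -90.003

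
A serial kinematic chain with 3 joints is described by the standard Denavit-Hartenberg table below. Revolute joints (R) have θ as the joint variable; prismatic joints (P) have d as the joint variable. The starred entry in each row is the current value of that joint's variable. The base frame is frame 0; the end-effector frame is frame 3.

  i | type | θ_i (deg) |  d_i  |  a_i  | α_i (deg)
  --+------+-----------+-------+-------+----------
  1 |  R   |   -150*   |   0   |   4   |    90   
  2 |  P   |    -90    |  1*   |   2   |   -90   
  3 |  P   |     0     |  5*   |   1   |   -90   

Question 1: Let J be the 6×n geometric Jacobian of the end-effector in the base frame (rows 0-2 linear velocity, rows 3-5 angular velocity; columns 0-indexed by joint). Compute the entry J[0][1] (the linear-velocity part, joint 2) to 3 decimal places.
prismatic axis z_1 = (-0.5000,0.8660,0.0000)
J_v[:, 1] = z_1; J_ω[:, 1] = (0,0,0)
entry J[0][1] = -0.5000

-0.500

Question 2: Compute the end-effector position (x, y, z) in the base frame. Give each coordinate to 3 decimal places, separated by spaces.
after link 1: o_1 = (-3.4641, -2.0000, 0.0000)
after link 2: o_2 = (-3.9641, -1.1340, -2.0000)
after link 3: o_3 = (-8.2942, -3.6340, -3.0000)

-8.294 -3.634 -3.000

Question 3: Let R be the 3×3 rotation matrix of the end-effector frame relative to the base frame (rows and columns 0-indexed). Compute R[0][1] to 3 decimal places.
0.866

End-effector y-axis (col 1 of R) = (0.8660,0.5000,-0.0000)
R[0][1] = 0.8660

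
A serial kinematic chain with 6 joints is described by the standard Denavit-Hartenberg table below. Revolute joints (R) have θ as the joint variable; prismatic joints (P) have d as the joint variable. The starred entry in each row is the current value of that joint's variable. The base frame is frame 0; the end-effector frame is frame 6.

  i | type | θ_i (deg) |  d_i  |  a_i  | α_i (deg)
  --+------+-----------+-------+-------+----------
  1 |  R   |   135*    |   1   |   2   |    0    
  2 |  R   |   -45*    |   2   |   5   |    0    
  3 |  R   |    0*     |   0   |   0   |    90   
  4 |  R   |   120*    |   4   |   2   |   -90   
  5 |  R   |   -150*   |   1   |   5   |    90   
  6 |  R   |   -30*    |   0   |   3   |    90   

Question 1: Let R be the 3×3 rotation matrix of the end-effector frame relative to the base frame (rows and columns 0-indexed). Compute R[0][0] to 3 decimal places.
0.433

End-effector x-axis (col 0 of R) = (0.4330,0.8080,-0.3995)
R[0][0] = 0.4330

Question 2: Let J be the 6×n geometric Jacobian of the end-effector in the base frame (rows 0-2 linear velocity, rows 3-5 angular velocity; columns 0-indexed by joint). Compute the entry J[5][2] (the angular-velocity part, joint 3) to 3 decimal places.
1.000

axis z_2 = (0.0000,0.0000,1.0000); lever o_n−o_2 = (7.7990,2.7231,-3.7165)
cross product → J_v[:, 2] = (-2.7231,7.7990,0.0000)
J_ω[:, 2] = z_2
entry J[5][2] = 1.0000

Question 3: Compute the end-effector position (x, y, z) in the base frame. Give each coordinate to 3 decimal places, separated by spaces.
6.385 9.137 -0.717

after link 1: o_1 = (-1.4142, 1.4142, 1.0000)
after link 2: o_2 = (-1.4142, 6.4142, 3.0000)
after link 3: o_3 = (-1.4142, 6.4142, 3.0000)
after link 4: o_4 = (2.5858, 5.4142, 4.7321)
after link 5: o_5 = (5.0858, 6.7133, 0.4821)
after link 6: o_6 = (6.3848, 9.1373, -0.7165)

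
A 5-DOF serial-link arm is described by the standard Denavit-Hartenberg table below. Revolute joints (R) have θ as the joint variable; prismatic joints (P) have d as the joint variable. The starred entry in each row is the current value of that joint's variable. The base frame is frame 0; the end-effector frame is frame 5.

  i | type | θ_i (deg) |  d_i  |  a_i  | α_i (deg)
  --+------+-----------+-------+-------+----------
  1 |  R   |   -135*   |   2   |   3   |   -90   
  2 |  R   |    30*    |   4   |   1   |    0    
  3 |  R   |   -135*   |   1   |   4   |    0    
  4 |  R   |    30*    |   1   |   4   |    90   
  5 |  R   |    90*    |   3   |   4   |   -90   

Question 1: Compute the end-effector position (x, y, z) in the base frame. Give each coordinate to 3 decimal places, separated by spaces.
after link 1: o_1 = (-2.1213, -2.1213, 2.0000)
after link 2: o_2 = (0.0947, -5.5621, 1.5000)
after link 3: o_3 = (1.5339, -5.5372, 5.3637)
after link 4: o_4 = (1.5089, -6.9763, 9.2274)
after link 5: o_5 = (6.3864, -7.7557, 10.0039)

6.386 -7.756 10.004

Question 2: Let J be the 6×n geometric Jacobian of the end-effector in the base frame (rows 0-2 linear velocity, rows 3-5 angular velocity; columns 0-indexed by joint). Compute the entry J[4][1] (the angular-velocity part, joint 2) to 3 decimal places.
axis z_1 = (0.7071,-0.7071,0.0000); lever o_n−o_1 = (8.5077,-5.6344,8.0039)
cross product → J_v[:, 1] = (-5.6596,-5.6596,2.0318)
J_ω[:, 1] = z_1
entry J[4][1] = -0.7071

-0.707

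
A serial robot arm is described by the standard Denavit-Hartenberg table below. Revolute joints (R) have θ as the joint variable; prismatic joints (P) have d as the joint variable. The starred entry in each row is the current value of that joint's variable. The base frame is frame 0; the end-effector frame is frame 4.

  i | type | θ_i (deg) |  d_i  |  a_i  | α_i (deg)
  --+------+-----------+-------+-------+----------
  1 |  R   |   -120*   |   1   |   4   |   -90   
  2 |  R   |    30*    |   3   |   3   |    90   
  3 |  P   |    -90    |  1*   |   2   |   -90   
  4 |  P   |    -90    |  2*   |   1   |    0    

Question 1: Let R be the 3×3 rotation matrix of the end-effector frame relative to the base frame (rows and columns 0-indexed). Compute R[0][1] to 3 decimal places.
-0.866

End-effector y-axis (col 1 of R) = (-0.8660,0.5000,-0.0000)
R[0][1] = -0.8660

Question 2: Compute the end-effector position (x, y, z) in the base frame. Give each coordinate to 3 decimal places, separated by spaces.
after link 1: o_1 = (-2.0000, -3.4641, 1.0000)
after link 2: o_2 = (-0.7010, -7.2141, -0.5000)
after link 3: o_3 = (-2.6830, -6.6471, 0.3660)
after link 4: o_4 = (-3.7990, -8.5801, 0.2321)

-3.799 -8.580 0.232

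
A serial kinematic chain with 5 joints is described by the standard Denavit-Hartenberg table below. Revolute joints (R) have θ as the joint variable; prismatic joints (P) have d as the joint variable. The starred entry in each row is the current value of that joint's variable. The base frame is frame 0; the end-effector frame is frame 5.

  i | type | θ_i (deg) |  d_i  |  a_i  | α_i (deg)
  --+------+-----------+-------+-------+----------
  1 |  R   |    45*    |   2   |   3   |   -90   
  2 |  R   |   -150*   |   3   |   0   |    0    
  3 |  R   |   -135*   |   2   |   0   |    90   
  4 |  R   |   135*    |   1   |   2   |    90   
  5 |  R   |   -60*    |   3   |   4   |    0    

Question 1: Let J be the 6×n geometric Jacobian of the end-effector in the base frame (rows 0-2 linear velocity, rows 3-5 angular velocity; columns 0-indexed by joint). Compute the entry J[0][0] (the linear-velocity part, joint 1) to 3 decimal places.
axis z_0 = ẑ; lever o_n−o_0 = (-6.7266,7.3444,2.0453)
cross product → J_v[:, 0] = (-7.3444,-6.7266,0.0000)
J_ω[:, 0] = z_0
entry J[0][0] = -7.3444

-7.344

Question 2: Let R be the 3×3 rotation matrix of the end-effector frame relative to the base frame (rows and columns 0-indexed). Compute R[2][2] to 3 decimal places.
End-effector z-axis (col 2 of R) = (-0.3706,0.6294,-0.6830)
R[2][2] = -0.6830

-0.683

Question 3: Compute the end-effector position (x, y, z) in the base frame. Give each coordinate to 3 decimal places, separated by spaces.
-6.727 7.344 2.045

after link 1: o_1 = (2.1213, 2.1213, 2.0000)
after link 2: o_2 = (0.0000, 4.2426, 2.0000)
after link 3: o_3 = (-1.4142, 5.6569, 2.0000)
after link 4: o_4 = (-1.9900, 7.0810, 3.6248)
after link 5: o_5 = (-6.7266, 7.3444, 2.0453)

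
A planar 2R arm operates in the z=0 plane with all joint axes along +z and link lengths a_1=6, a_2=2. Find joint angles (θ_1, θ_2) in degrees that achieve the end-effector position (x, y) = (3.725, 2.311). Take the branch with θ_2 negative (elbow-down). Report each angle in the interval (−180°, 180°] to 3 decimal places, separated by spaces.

45.004 -149.995

cos θ_2 = (19.2163−6²−2²)/(2·6·2) = -0.8660; θ_2 = -149.9954° (elbow-down)
β = atan2(2.3110,3.7250) = 31.8156°; ψ = atan2(-1.0001,4.2680) = -13.1883°
θ_1 = β − ψ = 45.0039°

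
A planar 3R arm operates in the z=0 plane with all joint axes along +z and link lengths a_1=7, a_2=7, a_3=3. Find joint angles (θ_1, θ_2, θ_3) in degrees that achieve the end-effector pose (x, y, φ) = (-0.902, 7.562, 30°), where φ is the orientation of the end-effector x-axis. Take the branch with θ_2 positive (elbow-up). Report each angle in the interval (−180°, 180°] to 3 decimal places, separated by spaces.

60.001 120.001 -150.002

wrist centre = target − a_3·(cos φ, sin φ) = (-3.5001, 6.0620)
cos θ_2 = (48.9984−7²−7²)/(2·7·7) = -0.5000; θ_2 = 120.0011° (elbow-up)
β = atan2(6.0620,-3.5001) = 120.0013°; ψ = atan2(6.0621,3.4999) = 60.0005°
θ_1 = β − ψ = 60.0007°
θ_3 = φ − θ_1 − θ_2 = -150.0018° (wrapped to (-180°,180°])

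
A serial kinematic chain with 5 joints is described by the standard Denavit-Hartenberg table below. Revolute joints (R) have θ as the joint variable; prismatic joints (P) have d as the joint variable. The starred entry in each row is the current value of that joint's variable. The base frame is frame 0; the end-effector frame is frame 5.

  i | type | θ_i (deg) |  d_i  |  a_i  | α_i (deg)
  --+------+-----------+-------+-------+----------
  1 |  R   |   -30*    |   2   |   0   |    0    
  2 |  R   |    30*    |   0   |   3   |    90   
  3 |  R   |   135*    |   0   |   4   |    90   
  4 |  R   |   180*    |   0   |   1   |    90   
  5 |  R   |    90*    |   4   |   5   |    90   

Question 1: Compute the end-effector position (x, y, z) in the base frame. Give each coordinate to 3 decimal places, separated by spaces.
after link 1: o_1 = (0.0000, 0.0000, 2.0000)
after link 2: o_2 = (3.0000, 0.0000, 2.0000)
after link 3: o_3 = (0.1716, 0.0000, 4.8284)
after link 4: o_4 = (0.8787, 0.0000, 4.1213)
after link 5: o_5 = (4.4142, -4.0000, 7.6569)

4.414 -4.000 7.657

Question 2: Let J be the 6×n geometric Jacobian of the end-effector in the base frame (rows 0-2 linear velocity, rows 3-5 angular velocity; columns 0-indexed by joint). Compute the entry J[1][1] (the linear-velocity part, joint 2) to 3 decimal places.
axis z_1 = (0.0000,0.0000,1.0000); lever o_n−o_1 = (4.4142,-4.0000,5.6569)
cross product → J_v[:, 1] = (4.0000,4.4142,-0.0000)
J_ω[:, 1] = z_1
entry J[1][1] = 4.4142

4.414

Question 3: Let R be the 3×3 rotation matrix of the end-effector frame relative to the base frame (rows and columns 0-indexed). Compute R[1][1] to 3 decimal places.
-1.000

End-effector y-axis (col 1 of R) = (-0.0000,-1.0000,0.0000)
R[1][1] = -1.0000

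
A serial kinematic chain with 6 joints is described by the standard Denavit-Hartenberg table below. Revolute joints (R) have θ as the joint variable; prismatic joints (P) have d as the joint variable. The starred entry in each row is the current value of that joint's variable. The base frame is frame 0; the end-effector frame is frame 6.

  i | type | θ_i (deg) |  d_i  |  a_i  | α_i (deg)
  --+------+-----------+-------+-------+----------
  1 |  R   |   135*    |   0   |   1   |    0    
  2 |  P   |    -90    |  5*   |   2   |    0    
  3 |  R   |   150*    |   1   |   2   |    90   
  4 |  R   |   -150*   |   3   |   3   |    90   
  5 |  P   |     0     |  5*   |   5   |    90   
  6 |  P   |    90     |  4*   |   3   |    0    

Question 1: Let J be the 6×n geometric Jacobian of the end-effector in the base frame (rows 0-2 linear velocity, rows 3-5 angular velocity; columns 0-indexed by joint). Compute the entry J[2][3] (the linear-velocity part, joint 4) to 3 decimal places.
axis z_3 = (-0.2588,0.9659,0.0000); lever o_n−o_3 = (10.8147,1.8625,2.9282)
cross product → J_v[:, 3] = (2.8284,0.7579,-10.9282)
J_ω[:, 3] = z_3
entry J[2][3] = -10.9282

-10.928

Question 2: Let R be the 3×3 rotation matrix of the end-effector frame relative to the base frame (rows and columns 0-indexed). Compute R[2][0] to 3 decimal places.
End-effector x-axis (col 0 of R) = (0.4830,0.1294,0.8660)
R[2][0] = 0.8660

0.866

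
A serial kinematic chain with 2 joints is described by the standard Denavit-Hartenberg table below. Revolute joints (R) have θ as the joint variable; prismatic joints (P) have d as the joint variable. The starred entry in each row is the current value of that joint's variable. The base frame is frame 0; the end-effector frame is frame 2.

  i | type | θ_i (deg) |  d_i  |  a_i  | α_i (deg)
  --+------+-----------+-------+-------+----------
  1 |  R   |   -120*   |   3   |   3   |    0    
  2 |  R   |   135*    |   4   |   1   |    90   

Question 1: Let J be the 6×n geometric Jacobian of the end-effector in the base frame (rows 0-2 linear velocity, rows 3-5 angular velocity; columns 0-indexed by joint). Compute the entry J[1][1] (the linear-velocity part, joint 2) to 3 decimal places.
axis z_1 = (0.0000,0.0000,1.0000); lever o_n−o_1 = (0.9659,0.2588,4.0000)
cross product → J_v[:, 1] = (-0.2588,0.9659,0.0000)
J_ω[:, 1] = z_1
entry J[1][1] = 0.9659

0.966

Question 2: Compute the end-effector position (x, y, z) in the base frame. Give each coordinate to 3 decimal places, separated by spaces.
-0.534 -2.339 7.000

after link 1: o_1 = (-1.5000, -2.5981, 3.0000)
after link 2: o_2 = (-0.5341, -2.3393, 7.0000)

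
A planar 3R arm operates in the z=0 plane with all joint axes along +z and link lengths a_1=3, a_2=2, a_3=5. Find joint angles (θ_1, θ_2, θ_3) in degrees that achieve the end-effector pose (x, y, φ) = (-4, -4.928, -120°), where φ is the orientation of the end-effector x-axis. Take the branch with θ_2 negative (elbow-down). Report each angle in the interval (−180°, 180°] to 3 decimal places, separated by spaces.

wrist centre = target − a_3·(cos φ, sin φ) = (-1.5000, -0.5979)
cos θ_2 = (2.6075−3²−2²)/(2·3·2) = -0.8660; θ_2 = -150.0023° (elbow-down)
β = atan2(-0.5979,-1.5000) = -158.2687°; ψ = atan2(-0.9999,1.2679) = -38.2609°
θ_1 = β − ψ = -120.0078°
θ_3 = φ − θ_1 − θ_2 = 150.0101° (wrapped to (-180°,180°])

-120.008 -150.002 150.010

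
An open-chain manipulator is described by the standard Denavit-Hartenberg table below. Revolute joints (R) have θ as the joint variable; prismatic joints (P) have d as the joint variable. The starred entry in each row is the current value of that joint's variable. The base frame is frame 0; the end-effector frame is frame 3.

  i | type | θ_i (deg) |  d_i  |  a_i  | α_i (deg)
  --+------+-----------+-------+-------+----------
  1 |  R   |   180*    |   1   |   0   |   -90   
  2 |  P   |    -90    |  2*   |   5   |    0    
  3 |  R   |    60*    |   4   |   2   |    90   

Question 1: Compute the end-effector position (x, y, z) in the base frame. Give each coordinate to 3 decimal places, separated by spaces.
-1.732 -6.000 7.000

after link 1: o_1 = (0.0000, 0.0000, 1.0000)
after link 2: o_2 = (-0.0000, -2.0000, 6.0000)
after link 3: o_3 = (-1.7321, -6.0000, 7.0000)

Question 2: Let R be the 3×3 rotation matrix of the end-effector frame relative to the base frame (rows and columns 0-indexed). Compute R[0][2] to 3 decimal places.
End-effector z-axis (col 2 of R) = (0.5000,-0.0000,0.8660)
R[0][2] = 0.5000

0.500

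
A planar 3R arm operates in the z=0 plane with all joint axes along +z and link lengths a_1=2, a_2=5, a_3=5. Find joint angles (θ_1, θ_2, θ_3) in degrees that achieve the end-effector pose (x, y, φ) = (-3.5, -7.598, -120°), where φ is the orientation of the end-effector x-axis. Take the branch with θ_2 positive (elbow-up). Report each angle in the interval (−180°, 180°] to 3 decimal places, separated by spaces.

119.996 150.003 -29.998

wrist centre = target − a_3·(cos φ, sin φ) = (-1.0000, -3.2679)
cos θ_2 = (11.6790−2²−5²)/(2·2·5) = -0.8661; θ_2 = 150.0029° (elbow-up)
β = atan2(-3.2679,-1.0000) = -107.0146°; ψ = atan2(2.4998,-2.3303) = 132.9898°
θ_1 = β − ψ = -240.0044°
θ_3 = φ − θ_1 − θ_2 = -29.9985° (wrapped to (-180°,180°])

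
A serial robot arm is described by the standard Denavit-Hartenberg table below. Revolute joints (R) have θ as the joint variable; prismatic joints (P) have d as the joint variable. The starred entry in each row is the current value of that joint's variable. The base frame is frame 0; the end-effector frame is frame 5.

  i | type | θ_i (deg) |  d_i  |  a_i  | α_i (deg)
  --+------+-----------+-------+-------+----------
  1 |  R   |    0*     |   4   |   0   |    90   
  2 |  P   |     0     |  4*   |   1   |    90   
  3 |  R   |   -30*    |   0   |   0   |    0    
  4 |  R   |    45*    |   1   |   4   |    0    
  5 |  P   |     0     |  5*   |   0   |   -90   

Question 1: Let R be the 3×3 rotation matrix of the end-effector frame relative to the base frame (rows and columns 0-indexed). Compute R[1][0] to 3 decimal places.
-0.259

End-effector x-axis (col 0 of R) = (0.9659,-0.2588,0.0000)
R[1][0] = -0.2588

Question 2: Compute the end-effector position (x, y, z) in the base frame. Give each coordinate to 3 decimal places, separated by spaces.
4.864 -5.035 -2.000

after link 1: o_1 = (0.0000, 0.0000, 4.0000)
after link 2: o_2 = (1.0000, -4.0000, 4.0000)
after link 3: o_3 = (1.0000, -4.0000, 4.0000)
after link 4: o_4 = (4.8637, -5.0353, 3.0000)
after link 5: o_5 = (4.8637, -5.0353, -2.0000)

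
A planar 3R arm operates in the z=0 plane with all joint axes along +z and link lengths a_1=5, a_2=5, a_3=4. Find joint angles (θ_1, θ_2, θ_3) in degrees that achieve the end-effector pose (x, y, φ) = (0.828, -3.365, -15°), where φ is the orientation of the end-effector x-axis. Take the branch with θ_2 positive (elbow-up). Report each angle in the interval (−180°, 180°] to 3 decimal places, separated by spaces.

wrist centre = target − a_3·(cos φ, sin φ) = (-3.0357, -2.3297)
cos θ_2 = (14.6431−5²−5²)/(2·5·5) = -0.7071; θ_2 = 135.0025° (elbow-up)
β = atan2(-2.3297,-3.0357) = -142.4959°; ψ = atan2(3.5354,1.4643) = 67.5013°
θ_1 = β − ψ = -209.9971°
θ_3 = φ − θ_1 − θ_2 = 59.9946° (wrapped to (-180°,180°])

150.003 135.003 59.995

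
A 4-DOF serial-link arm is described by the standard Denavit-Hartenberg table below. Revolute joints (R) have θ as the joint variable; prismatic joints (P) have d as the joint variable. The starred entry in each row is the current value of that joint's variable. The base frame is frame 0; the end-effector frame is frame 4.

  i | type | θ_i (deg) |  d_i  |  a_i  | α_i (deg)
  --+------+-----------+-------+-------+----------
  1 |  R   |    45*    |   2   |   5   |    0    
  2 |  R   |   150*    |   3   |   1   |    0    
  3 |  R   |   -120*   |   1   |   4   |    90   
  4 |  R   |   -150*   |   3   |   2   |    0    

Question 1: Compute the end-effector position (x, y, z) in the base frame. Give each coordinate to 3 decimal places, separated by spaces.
6.054 4.691 5.000

after link 1: o_1 = (3.5355, 3.5355, 2.0000)
after link 2: o_2 = (2.5696, 3.2767, 5.0000)
after link 3: o_3 = (3.6049, 7.1404, 6.0000)
after link 4: o_4 = (6.0544, 4.6909, 5.0000)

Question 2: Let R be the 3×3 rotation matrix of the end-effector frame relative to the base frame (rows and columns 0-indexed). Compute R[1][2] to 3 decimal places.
-0.259

End-effector z-axis (col 2 of R) = (0.9659,-0.2588,0.0000)
R[1][2] = -0.2588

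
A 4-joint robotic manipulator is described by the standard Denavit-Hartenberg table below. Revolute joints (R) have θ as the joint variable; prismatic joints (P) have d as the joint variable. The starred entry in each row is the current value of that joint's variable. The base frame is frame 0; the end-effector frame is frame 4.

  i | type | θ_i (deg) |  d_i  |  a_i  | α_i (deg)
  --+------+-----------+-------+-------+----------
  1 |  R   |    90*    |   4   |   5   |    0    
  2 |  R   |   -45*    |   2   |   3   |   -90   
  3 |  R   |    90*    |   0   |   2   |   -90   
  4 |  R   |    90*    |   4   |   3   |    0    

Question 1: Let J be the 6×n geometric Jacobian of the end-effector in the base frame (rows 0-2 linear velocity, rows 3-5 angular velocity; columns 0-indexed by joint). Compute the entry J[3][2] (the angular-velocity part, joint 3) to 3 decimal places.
-0.707

axis z_2 = (-0.7071,0.7071,0.0000); lever o_n−o_2 = (-0.7071,-4.9497,-2.0000)
cross product → J_v[:, 2] = (-1.4142,-1.4142,4.0000)
J_ω[:, 2] = z_2
entry J[3][2] = -0.7071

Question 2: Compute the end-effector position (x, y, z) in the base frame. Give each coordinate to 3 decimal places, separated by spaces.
after link 1: o_1 = (0.0000, 5.0000, 4.0000)
after link 2: o_2 = (2.1213, 7.1213, 6.0000)
after link 3: o_3 = (2.1213, 7.1213, 4.0000)
after link 4: o_4 = (1.4142, 2.1716, 4.0000)

1.414 2.172 4.000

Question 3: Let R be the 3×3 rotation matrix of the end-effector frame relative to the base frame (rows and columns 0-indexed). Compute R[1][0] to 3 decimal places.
-0.707

End-effector x-axis (col 0 of R) = (0.7071,-0.7071,-0.0000)
R[1][0] = -0.7071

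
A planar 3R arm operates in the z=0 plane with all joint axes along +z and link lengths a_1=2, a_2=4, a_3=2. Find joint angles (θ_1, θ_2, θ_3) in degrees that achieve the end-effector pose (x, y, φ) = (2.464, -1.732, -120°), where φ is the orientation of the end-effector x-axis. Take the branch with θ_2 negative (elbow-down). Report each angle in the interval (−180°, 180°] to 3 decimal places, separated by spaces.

90.004 -120.003 -90.001

wrist centre = target − a_3·(cos φ, sin φ) = (3.4640, 0.0001)
cos θ_2 = (11.9993−2²−4²)/(2·2·4) = -0.5000; θ_2 = -120.0029° (elbow-down)
β = atan2(0.0001,3.4640) = 0.0008°; ψ = atan2(-3.4640,-0.0002) = -90.0029°
θ_1 = β − ψ = 90.0038°
θ_3 = φ − θ_1 − θ_2 = -90.0008° (wrapped to (-180°,180°])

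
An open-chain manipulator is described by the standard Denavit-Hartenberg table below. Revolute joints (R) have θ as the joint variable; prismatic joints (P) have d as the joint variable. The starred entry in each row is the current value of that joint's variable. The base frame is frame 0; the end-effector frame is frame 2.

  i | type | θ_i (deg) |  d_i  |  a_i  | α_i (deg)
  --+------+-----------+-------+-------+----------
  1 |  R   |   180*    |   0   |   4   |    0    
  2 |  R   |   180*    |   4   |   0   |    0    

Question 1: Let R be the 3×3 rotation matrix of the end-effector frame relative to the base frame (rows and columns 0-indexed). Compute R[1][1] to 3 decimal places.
End-effector y-axis (col 1 of R) = (0.0000,1.0000,0.0000)
R[1][1] = 1.0000

1.000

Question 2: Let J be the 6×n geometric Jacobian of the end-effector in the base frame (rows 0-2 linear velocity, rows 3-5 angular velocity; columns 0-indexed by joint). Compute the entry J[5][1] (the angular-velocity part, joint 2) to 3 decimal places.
axis z_1 = (0.0000,0.0000,1.0000); lever o_n−o_1 = (0.0000,0.0000,4.0000)
cross product → J_v[:, 1] = (0.0000,0.0000,0.0000)
J_ω[:, 1] = z_1
entry J[5][1] = 1.0000

1.000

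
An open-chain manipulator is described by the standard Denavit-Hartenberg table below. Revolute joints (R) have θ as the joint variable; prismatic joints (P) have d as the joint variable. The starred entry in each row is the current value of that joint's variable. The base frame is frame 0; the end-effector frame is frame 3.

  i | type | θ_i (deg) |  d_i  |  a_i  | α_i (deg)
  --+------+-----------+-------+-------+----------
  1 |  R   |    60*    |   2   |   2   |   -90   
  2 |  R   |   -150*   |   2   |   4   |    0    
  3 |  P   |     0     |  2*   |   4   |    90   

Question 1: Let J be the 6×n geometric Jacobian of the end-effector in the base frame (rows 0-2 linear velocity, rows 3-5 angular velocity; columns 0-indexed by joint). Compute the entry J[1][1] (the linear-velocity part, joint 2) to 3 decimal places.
axis z_1 = (-0.8660,0.5000,0.0000); lever o_n−o_1 = (-6.9282,-4.0000,4.0000)
cross product → J_v[:, 1] = (2.0000,3.4641,6.9282)
J_ω[:, 1] = z_1
entry J[1][1] = 3.4641

3.464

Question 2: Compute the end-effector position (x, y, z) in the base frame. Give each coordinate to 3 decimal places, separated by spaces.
-5.928 -2.268 6.000

after link 1: o_1 = (1.0000, 1.7321, 2.0000)
after link 2: o_2 = (-2.4641, -0.2679, 4.0000)
after link 3: o_3 = (-5.9282, -2.2679, 6.0000)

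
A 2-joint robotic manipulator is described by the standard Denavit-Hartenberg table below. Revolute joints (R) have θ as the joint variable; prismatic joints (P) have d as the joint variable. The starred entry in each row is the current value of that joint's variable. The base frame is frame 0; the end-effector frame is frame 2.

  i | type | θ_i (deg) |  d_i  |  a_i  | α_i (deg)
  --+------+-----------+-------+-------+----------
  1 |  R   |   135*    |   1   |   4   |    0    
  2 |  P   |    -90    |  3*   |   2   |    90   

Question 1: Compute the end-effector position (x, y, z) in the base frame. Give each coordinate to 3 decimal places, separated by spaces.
after link 1: o_1 = (-2.8284, 2.8284, 1.0000)
after link 2: o_2 = (-1.4142, 4.2426, 4.0000)

-1.414 4.243 4.000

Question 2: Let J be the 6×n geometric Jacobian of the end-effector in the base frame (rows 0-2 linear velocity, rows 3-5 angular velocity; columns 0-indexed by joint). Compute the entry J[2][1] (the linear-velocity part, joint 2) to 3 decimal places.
prismatic axis z_1 = (0.0000,0.0000,1.0000)
J_v[:, 1] = z_1; J_ω[:, 1] = (0,0,0)
entry J[2][1] = 1.0000

1.000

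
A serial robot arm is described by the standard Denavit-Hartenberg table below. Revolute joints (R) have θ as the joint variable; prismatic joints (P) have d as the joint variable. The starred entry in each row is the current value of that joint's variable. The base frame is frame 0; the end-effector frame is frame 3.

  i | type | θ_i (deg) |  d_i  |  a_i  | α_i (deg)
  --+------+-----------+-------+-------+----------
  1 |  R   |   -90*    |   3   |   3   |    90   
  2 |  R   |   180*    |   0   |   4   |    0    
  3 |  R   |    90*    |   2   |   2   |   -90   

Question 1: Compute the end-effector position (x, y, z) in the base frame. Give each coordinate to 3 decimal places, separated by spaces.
after link 1: o_1 = (0.0000, -3.0000, 3.0000)
after link 2: o_2 = (-0.0000, 1.0000, 3.0000)
after link 3: o_3 = (-2.0000, 1.0000, 1.0000)

-2.000 1.000 1.000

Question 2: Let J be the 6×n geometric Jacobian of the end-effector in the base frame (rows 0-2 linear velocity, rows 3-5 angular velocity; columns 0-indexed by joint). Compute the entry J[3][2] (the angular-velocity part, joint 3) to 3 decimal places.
axis z_2 = (-1.0000,-0.0000,0.0000); lever o_n−o_2 = (-2.0000,0.0000,-2.0000)
cross product → J_v[:, 2] = (0.0000,-2.0000,-0.0000)
J_ω[:, 2] = z_2
entry J[3][2] = -1.0000

-1.000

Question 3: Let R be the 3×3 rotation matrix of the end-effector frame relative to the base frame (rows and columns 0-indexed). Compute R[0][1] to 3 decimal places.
1.000

End-effector y-axis (col 1 of R) = (1.0000,0.0000,-0.0000)
R[0][1] = 1.0000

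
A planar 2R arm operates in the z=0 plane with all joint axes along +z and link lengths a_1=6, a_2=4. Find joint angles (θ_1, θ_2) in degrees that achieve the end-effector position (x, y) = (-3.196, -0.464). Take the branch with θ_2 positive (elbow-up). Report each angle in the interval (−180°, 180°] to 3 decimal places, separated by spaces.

150.000 150.003

cos θ_2 = (10.4297−6²−4²)/(2·6·4) = -0.8660; θ_2 = 150.0026° (elbow-up)
β = atan2(-0.4640,-3.1960) = -171.7394°; ψ = atan2(1.9998,2.5358) = 38.2608°
θ_1 = β − ψ = -210.0002°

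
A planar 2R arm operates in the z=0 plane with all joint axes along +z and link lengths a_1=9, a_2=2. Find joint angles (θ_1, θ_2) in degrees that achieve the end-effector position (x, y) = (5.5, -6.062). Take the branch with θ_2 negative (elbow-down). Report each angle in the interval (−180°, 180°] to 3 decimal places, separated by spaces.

-35.567 -120.004

cos θ_2 = (66.9978−9²−2²)/(2·9·2) = -0.5001; θ_2 = -120.0040° (elbow-down)
β = atan2(-6.0620,5.5000) = -47.7828°; ψ = atan2(-1.7320,7.9999) = -12.2161°
θ_1 = β − ψ = -35.5668°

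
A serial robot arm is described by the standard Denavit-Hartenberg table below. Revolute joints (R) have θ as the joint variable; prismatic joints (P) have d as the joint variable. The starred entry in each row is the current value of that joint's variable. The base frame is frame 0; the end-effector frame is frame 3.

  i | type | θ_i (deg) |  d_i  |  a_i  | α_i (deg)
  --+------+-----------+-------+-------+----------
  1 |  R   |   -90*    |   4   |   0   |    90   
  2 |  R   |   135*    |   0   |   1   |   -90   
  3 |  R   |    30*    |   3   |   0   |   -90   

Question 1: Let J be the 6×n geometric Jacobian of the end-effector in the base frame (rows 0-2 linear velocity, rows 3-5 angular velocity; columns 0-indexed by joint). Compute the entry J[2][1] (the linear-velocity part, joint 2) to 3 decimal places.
axis z_1 = (-1.0000,-0.0000,0.0000); lever o_n−o_1 = (-0.0000,2.8284,-1.4142)
cross product → J_v[:, 1] = (-0.0000,-1.4142,-2.8284)
J_ω[:, 1] = z_1
entry J[2][1] = -2.8284

-2.828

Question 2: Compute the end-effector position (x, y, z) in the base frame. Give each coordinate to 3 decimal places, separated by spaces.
-0.000 2.828 2.586

after link 1: o_1 = (0.0000, 0.0000, 4.0000)
after link 2: o_2 = (0.0000, 0.7071, 4.7071)
after link 3: o_3 = (-0.0000, 2.8284, 2.5858)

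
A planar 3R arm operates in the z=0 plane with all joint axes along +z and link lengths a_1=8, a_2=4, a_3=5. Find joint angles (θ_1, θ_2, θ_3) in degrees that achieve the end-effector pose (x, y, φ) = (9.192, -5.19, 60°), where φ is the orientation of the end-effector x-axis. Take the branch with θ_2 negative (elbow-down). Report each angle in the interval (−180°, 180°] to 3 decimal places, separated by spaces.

-44.994 -30.018 135.011

wrist centre = target − a_3·(cos φ, sin φ) = (6.6920, -9.5201)
cos θ_2 = (135.4157−8²−4²)/(2·8·4) = 0.8659; θ_2 = -30.0178° (elbow-down)
β = atan2(-9.5201,6.6920) = -54.8954°; ψ = atan2(-2.0011,11.4635) = -9.9018°
θ_1 = β − ψ = -44.9936°
θ_3 = φ − θ_1 − θ_2 = 135.0114° (wrapped to (-180°,180°])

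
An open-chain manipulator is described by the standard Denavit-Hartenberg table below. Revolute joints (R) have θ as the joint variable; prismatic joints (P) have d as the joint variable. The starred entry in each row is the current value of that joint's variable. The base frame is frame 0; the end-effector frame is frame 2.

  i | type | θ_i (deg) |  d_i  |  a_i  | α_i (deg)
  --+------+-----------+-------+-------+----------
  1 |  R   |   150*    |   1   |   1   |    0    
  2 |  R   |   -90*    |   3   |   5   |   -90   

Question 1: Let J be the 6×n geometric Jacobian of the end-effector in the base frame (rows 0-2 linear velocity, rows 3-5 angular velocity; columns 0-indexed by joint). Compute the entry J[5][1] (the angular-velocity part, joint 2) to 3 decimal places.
1.000

axis z_1 = (0.0000,0.0000,1.0000); lever o_n−o_1 = (2.5000,4.3301,3.0000)
cross product → J_v[:, 1] = (-4.3301,2.5000,0.0000)
J_ω[:, 1] = z_1
entry J[5][1] = 1.0000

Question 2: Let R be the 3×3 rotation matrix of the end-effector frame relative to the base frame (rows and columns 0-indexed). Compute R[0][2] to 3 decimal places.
End-effector z-axis (col 2 of R) = (-0.8660,0.5000,0.0000)
R[0][2] = -0.8660

-0.866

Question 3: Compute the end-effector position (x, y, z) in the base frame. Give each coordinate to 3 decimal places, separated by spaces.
1.634 4.830 4.000

after link 1: o_1 = (-0.8660, 0.5000, 1.0000)
after link 2: o_2 = (1.6340, 4.8301, 4.0000)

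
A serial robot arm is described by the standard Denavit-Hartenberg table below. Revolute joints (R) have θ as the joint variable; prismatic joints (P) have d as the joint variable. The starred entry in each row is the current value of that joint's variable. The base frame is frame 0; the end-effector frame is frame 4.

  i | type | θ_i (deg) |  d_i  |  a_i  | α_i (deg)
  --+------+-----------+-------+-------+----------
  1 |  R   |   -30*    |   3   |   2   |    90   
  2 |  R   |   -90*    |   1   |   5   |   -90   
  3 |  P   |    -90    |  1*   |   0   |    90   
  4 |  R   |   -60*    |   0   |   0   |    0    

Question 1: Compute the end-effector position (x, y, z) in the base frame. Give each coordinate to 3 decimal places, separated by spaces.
after link 1: o_1 = (1.7321, -1.0000, 3.0000)
after link 2: o_2 = (1.2321, -1.8660, -2.0000)
after link 3: o_3 = (2.0981, -2.3660, -2.0000)
after link 4: o_4 = (2.0981, -2.3660, -2.0000)

2.098 -2.366 -2.000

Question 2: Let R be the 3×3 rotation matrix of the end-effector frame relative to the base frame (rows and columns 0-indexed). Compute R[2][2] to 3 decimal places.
1.000

End-effector z-axis (col 2 of R) = (-0.0000,-0.0000,1.0000)
R[2][2] = 1.0000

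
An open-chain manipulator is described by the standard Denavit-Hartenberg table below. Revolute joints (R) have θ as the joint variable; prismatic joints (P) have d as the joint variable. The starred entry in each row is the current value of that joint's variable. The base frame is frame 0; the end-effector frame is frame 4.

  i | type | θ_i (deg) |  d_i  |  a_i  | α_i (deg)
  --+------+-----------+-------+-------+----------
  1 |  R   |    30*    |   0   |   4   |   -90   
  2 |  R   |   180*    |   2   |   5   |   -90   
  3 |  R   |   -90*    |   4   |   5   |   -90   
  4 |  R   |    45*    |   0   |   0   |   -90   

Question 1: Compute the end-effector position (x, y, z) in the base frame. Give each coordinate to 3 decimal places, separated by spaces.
after link 1: o_1 = (3.4641, 2.0000, 0.0000)
after link 2: o_2 = (-1.8660, 1.2321, -0.0000)
after link 3: o_3 = (-4.3660, 5.5622, 4.0000)
after link 4: o_4 = (-4.3660, 5.5622, 4.0000)

-4.366 5.562 4.000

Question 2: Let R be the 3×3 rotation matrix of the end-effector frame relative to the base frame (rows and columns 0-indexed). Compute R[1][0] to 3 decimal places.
End-effector x-axis (col 0 of R) = (-0.3536,0.6124,-0.7071)
R[1][0] = 0.6124

0.612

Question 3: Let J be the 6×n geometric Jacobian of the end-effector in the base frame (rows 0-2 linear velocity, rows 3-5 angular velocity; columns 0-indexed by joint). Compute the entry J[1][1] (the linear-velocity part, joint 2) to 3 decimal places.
2.000

axis z_1 = (-0.5000,0.8660,0.0000); lever o_n−o_1 = (-7.8301,3.5622,4.0000)
cross product → J_v[:, 1] = (3.4641,2.0000,5.0000)
J_ω[:, 1] = z_1
entry J[1][1] = 2.0000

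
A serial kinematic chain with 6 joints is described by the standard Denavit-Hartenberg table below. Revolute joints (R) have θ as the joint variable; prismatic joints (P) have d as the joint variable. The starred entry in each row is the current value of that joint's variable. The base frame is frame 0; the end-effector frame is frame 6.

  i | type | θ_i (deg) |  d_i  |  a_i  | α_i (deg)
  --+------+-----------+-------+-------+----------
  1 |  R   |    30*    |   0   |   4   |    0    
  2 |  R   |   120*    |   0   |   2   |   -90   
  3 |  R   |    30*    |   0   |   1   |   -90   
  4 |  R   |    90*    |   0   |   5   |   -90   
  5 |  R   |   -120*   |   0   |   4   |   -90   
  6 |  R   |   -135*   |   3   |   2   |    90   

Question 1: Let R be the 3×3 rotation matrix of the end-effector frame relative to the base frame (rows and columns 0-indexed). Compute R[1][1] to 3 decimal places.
0.625

End-effector y-axis (col 1 of R) = (0.6495,0.6250,-0.4330)
R[1][1] = 0.6250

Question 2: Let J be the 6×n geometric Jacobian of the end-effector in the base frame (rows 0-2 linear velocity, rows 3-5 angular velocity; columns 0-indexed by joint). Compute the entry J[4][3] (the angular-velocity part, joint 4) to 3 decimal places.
-0.250

axis z_3 = (0.4330,-0.2500,-0.8660); lever o_n−o_3 = (5.8324,3.9132,-2.5313)
cross product → J_v[:, 3] = (4.0218,-3.9550,3.1526)
J_ω[:, 3] = z_3
entry J[4][3] = -0.2500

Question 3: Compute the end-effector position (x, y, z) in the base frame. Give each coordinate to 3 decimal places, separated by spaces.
after link 1: o_1 = (3.4641, 2.0000, 0.0000)
after link 2: o_2 = (1.7321, 3.0000, 0.0000)
after link 3: o_3 = (0.9821, 3.4330, -0.5000)
after link 4: o_4 = (3.4821, 7.7631, -0.5000)
after link 5: o_5 = (3.9821, 5.1651, -3.5000)
after link 6: o_6 = (6.8145, 7.3462, -3.0313)

6.814 7.346 -3.031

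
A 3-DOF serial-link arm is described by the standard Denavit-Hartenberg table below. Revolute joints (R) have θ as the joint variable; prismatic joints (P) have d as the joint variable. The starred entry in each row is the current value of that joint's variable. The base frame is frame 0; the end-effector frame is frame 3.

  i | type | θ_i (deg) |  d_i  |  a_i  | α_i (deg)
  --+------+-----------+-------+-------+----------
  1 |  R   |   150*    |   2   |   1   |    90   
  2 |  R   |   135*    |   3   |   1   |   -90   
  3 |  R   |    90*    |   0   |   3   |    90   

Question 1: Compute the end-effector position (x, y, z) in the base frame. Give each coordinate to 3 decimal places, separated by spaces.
-0.254 0.146 2.707

after link 1: o_1 = (-0.8660, 0.5000, 2.0000)
after link 2: o_2 = (1.2463, 2.7445, 2.7071)
after link 3: o_3 = (-0.2537, 0.1464, 2.7071)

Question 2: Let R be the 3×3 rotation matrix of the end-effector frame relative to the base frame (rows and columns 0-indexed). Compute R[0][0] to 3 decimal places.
-0.500

End-effector x-axis (col 0 of R) = (-0.5000,-0.8660,-0.0000)
R[0][0] = -0.5000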